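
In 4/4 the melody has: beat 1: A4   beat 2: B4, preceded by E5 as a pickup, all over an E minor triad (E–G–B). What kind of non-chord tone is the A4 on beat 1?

Appoggiatura.

The harmony at that moment is E minor triad (E, G, B); A4 is not a chord tone.
It is approached by leap down from E5 and left by step up to B4.
Leap in, step out, metrically accented — an appoggiatura.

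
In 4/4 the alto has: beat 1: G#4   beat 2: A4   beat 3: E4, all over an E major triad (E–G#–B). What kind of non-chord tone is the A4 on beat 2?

Escape tone.

The harmony at that moment is E major triad (E, G#, B); A4 is not a chord tone.
It is approached by step up from G#4 and left by leap down to E4.
Step in, leap out, on a weak beat — an escape tone.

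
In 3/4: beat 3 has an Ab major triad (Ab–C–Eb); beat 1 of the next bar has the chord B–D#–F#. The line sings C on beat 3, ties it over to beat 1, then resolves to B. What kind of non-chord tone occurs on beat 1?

Suspension.

The harmony at that moment is B major triad (B, D#, F#); C is not a chord tone.
It is held over (the same pitch as the preceding C) and left by step down to B.
Held over from the previous chord and resolving down by step — a suspension.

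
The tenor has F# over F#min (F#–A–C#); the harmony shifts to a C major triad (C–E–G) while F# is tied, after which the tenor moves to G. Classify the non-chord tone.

F# is a retardation.

The harmony at that moment is C major triad (C, E, G); F# is not a chord tone.
It is held over (the same pitch as the preceding F#) and left by step up to G.
Held over from the previous chord and resolving up by step — a retardation.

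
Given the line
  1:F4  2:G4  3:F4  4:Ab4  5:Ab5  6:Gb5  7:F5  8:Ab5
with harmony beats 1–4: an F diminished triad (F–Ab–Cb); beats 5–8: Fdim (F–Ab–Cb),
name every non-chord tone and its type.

The harmony at that moment is F diminished triad (F, Ab, Cb); G4 is not a chord tone.
It is approached by step up from F4 and left by step down to F4.
Step away and step back to the same note — a neighbor tone (upper neighbor).
The harmony at that moment is F diminished triad (F, Ab, Cb); Gb5 is not a chord tone.
It is approached by step down from Ab5 and left by step down to F5.
Step in, step out in the same direction — a passing tone.

G4 (beat 2) — neighbor tone; Gb5 (beat 6) — passing tone.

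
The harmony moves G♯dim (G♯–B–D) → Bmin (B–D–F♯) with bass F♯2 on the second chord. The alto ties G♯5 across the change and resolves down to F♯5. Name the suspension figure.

9–8 suspension.

At the second chord the bass is F♯2. The suspended G♯5 lies a ninth above the bass; after resolving down by step to F♯5, the interval above the bass becomes an octave.
Suspension figures are named by those two intervals: 9–8.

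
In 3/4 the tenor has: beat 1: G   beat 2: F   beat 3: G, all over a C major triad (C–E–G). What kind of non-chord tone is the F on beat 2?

Lower neighbor tone.

The harmony at that moment is C major triad (C, E, G); F is not a chord tone.
It is approached by step down from G and left by step up to G.
Step away and step back to the same note — a neighbor tone (lower neighbor).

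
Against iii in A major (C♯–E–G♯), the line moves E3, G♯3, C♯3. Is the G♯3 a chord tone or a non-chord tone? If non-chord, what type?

C# minor triad contains C♯, E, G♯; G♯ is the fifth, so it is a chord tone.

Chord tone (the fifth of C# minor triad).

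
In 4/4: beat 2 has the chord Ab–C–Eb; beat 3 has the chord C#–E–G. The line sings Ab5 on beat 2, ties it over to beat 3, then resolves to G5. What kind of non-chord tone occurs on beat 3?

The harmony at that moment is C# diminished triad (C#, E, G); Ab5 is not a chord tone.
It is held over (the same pitch as the preceding Ab5) and left by step down to G5.
Held over from the previous chord and resolving down by step — a suspension.

Suspension.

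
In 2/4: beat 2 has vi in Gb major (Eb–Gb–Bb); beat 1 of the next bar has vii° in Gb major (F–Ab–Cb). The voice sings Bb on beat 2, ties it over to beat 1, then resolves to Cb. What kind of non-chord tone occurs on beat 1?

The harmony at that moment is F diminished triad (F, Ab, Cb); Bb is not a chord tone.
It is held over (the same pitch as the preceding Bb) and left by step up to Cb.
Held over from the previous chord and resolving up by step — a retardation.

Retardation.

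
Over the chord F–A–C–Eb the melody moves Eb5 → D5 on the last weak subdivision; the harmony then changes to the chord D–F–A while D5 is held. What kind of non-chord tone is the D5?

The harmony at that moment is F dominant seventh chord (F, A, C, Eb); D5 is not a chord tone.
It is approached by step down from Eb5 and then sustained as the same pitch into the next harmony.
Arriving early and becoming a chord tone when the harmony changes — an anticipation.

D5 is an anticipation.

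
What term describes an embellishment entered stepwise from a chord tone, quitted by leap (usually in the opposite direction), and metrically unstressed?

Escape tone.

Approach: by step. Departure: by leap. Metric position: weak.
Step in, leap out, from a weak position — an escape tone (échappée). (It is the mirror image of the appoggiatura, which leaps in and steps out on a strong beat.)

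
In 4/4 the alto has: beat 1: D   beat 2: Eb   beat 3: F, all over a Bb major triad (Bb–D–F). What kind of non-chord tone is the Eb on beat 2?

The harmony at that moment is Bb major triad (Bb, D, F); Eb is not a chord tone.
It is approached by step up from D and left by step up to F.
Step in, step out in the same direction — a passing tone.

Passing tone.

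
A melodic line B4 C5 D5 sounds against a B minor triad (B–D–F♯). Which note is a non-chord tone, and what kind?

The harmony at that moment is B minor triad (B, D, F♯); C5 is not a chord tone.
It is approached by step up from B4 and left by step up to D5.
Step in, step out in the same direction — a passing tone.

C5 is a passing tone.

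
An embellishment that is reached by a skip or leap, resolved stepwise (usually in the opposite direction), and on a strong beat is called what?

Approach: by leap. Departure: by step. Metric position: strong.
Leap in, step out, in a metrically strong position — an appoggiatura. (It is the mirror image of the escape tone, which steps in and leaps out from a weak position.)

Appoggiatura.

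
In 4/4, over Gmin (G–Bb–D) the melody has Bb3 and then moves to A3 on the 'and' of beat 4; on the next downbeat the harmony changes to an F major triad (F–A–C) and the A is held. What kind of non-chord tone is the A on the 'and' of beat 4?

Anticipation.

The harmony at that moment is G minor triad (G, Bb, D); A3 is not a chord tone.
It is approached by step down from Bb3 and then sustained as the same pitch into the next harmony.
Arriving early and becoming a chord tone when the harmony changes — an anticipation.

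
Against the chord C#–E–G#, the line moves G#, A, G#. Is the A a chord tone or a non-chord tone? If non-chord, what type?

The harmony at that moment is C# minor triad (C#, E, G#); A is not a chord tone.
It is approached by step up from G# and left by step down to G#.
Step away and step back to the same note — a neighbor tone (upper neighbor).

Non-chord tone — a neighbor tone.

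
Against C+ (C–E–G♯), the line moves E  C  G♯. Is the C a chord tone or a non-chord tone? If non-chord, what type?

C augmented triad contains C, E, G♯; C is the root, so it is a chord tone.

Chord tone (the root of C augmented triad).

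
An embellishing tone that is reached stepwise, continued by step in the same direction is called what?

Passing tone.

Approach: by step. Departure: by step, continuing in the same direction.
Stepwise on both sides with no change of direction means the note fills in the space between two different chord tones — a passing tone. (Had it turned back to its starting note it would be a neighbor tone instead.)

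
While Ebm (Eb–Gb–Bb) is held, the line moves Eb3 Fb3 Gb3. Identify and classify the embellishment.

Fb3 is a passing tone.

The harmony at that moment is Eb minor triad (Eb, Gb, Bb); Fb3 is not a chord tone.
It is approached by step up from Eb3 and left by step up to Gb3.
Step in, step out in the same direction — a passing tone.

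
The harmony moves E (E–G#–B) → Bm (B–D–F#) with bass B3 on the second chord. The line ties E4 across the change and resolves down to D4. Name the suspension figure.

At the second chord the bass is B3. The suspended E4 lies a fourth above the bass; after resolving down by step to D4, the interval above the bass becomes a third.
Suspension figures are named by those two intervals: 4–3.

4–3 suspension.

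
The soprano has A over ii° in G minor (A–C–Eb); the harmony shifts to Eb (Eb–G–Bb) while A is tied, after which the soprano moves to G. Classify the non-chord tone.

The harmony at that moment is Eb major triad (Eb, G, Bb); A is not a chord tone.
It is held over (the same pitch as the preceding A) and left by step down to G.
Held over from the previous chord and resolving down by step — a suspension.

A is a suspension.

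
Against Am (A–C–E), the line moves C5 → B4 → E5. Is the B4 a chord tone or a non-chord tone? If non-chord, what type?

Non-chord tone — an escape tone.

The harmony at that moment is A minor triad (A, C, E); B4 is not a chord tone.
It is approached by step down from C5 and left by leap up to E5.
Step in, leap out — an escape tone.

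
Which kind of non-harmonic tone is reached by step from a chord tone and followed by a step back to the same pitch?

Neighbor tone.

Approach: by step. Departure: by step in the opposite direction, back to the starting pitch.
Stepwise on both sides but reversing to return to the same chord tone — a neighbor tone. (Had it continued onward in the same direction it would be a passing tone instead.)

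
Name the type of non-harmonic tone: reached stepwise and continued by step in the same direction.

Approach: by step. Departure: by step, continuing in the same direction.
Stepwise on both sides with no change of direction means the note fills in the space between two different chord tones — a passing tone. (Had it turned back to its starting note it would be a neighbor tone instead.)

Passing tone.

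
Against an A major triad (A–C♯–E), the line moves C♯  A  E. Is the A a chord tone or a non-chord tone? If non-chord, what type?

A major triad contains A, C♯, E; A is the root, so it is a chord tone.

Chord tone (the root of A major triad).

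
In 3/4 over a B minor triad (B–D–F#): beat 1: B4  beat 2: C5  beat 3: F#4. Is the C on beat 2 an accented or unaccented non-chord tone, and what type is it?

Unaccented escape tone.

The harmony at that moment is B minor triad (B, D, F#); C5 is not a chord tone.
It is approached by step up from B4 and left by leap down to F#4.
Step in, leap out — an escape tone.
It falls on a weak beat, so it is unaccented.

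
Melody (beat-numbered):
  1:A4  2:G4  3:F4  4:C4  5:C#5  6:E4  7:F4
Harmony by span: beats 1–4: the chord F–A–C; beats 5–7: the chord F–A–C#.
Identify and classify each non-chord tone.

G4 (beat 2) — passing tone; E4 (beat 6) — appoggiatura.

The harmony at that moment is F major triad (F, A, C); G4 is not a chord tone.
It is approached by step down from A4 and left by step down to F4.
Step in, step out in the same direction — a passing tone.
The harmony at that moment is F augmented triad (F, A, C#); E4 is not a chord tone.
It is approached by leap down from C#5 and left by step up to F4.
Leap in, step out — an appoggiatura.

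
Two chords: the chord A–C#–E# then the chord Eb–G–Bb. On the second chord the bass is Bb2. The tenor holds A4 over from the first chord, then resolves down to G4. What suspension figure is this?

At the second chord the bass is Bb2. The suspended A4 lies a seventh above the bass; after resolving down by step to G4, the interval above the bass becomes a sixth.
Suspension figures are named by those two intervals: 7–6.

7–6 suspension.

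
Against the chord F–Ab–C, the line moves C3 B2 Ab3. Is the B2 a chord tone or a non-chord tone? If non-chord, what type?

The harmony at that moment is F minor triad (F, Ab, C); B2 is not a chord tone.
It is approached by step down from C3 and left by leap up to Ab3.
Step in, leap out — an escape tone.

Non-chord tone — an escape tone.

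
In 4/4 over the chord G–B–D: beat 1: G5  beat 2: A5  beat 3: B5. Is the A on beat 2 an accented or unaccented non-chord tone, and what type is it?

The harmony at that moment is G major triad (G, B, D); A5 is not a chord tone.
It is approached by step up from G5 and left by step up to B5.
Step in, step out in the same direction — a passing tone.
It falls on a weak beat, so it is unaccented.

Unaccented passing tone.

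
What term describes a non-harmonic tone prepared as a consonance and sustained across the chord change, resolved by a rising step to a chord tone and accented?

Retardation.

Approach: by preparation — the pitch is first a chord tone, then held (tied or repeated) while the harmony changes under it. Departure: up by step. Metric position: strong.
A prepared dissonance that resolves upward by step — a retardation. (The same figure resolving downward would be a suspension.)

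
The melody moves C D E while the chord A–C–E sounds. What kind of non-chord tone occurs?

D is a passing tone.

The harmony at that moment is A minor triad (A, C, E); D is not a chord tone.
It is approached by step up from C and left by step up to E.
Step in, step out in the same direction — a passing tone.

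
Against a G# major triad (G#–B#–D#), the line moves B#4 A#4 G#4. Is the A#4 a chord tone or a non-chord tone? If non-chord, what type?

The harmony at that moment is G# major triad (G#, B#, D#); A#4 is not a chord tone.
It is approached by step down from B#4 and left by step down to G#4.
Step in, step out in the same direction — a passing tone.

Non-chord tone — a passing tone.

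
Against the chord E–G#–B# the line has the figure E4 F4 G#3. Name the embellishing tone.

The harmony at that moment is E augmented triad (E, G#, B#); F4 is not a chord tone.
It is approached by step up from E4 and left by leap down to G#3.
Step in, leap out — an escape tone.

F4 is an escape tone.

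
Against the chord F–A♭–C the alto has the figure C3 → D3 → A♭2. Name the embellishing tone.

The harmony at that moment is F minor triad (F, A♭, C); D3 is not a chord tone.
It is approached by step up from C3 and left by leap down to A♭2.
Step in, leap out — an escape tone.

D3 is an escape tone.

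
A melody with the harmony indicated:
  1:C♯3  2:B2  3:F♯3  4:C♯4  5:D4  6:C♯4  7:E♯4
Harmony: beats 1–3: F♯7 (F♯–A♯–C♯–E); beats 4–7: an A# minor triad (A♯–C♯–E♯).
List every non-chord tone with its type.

B2 (beat 2) — escape tone; D4 (beat 5) — neighbor tone.

The harmony at that moment is F♯ dominant seventh chord (F♯, A♯, C♯, E); B2 is not a chord tone.
It is approached by step down from C♯3 and left by leap up to F♯3.
Step in, leap out — an escape tone.
The harmony at that moment is A♯ minor triad (A♯, C♯, E♯); D4 is not a chord tone.
It is approached by step up from C♯4 and left by step down to C♯4.
Step away and step back to the same note — a neighbor tone (upper neighbor).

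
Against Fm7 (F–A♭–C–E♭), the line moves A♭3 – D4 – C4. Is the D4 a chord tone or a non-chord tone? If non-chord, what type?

The harmony at that moment is F minor seventh chord (F, A♭, C, E♭); D4 is not a chord tone.
It is approached by leap up from A♭3 and left by step down to C4.
Leap in, step out — an appoggiatura.

Non-chord tone — an appoggiatura.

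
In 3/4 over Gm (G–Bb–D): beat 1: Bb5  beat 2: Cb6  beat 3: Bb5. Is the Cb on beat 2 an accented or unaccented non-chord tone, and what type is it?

The harmony at that moment is G minor triad (G, Bb, D); Cb6 is not a chord tone.
It is approached by step up from Bb5 and left by step down to Bb5.
Step away and step back to the same note — a neighbor tone (upper neighbor).
It falls on a weak beat, so it is unaccented.

Unaccented neighbor tone.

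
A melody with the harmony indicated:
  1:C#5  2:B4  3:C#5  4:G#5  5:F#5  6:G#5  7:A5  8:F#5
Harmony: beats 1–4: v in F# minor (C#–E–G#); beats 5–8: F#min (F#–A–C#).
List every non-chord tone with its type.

B4 (beat 2) — neighbor tone; G#5 (beat 6) — passing tone.

The harmony at that moment is C# minor triad (C#, E, G#); B4 is not a chord tone.
It is approached by step down from C#5 and left by step up to C#5.
Step away and step back to the same note — a neighbor tone (lower neighbor).
The harmony at that moment is F# minor triad (F#, A, C#); G#5 is not a chord tone.
It is approached by step up from F#5 and left by step up to A5.
Step in, step out in the same direction — a passing tone.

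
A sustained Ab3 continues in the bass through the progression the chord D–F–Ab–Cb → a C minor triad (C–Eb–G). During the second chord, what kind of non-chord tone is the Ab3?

Pedal tone (pedal point).

The harmony at that moment is C minor triad (C, Eb, G); Ab3 is not a chord tone.
It is held over (the same pitch as the preceding Ab3) and then sustained as the same pitch into the next harmony.
Sustained through a change of harmony — a pedal tone.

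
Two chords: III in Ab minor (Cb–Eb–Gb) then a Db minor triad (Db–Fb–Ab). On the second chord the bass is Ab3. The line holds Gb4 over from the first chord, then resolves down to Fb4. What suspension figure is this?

7–6 suspension.

At the second chord the bass is Ab3. The suspended Gb4 lies a seventh above the bass; after resolving down by step to Fb4, the interval above the bass becomes a sixth.
Suspension figures are named by those two intervals: 7–6.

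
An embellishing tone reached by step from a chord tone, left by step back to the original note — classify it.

Approach: by step. Departure: by step in the opposite direction, back to the starting pitch.
Stepwise on both sides but reversing to return to the same chord tone — a neighbor tone. (Had it continued onward in the same direction it would be a passing tone instead.)

Neighbor tone.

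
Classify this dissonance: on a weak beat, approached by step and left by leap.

Approach: by step. Departure: by leap. Metric position: weak.
Step in, leap out, from a weak position — an escape tone (échappée). (It is the mirror image of the appoggiatura, which leaps in and steps out on a strong beat.)

Escape tone.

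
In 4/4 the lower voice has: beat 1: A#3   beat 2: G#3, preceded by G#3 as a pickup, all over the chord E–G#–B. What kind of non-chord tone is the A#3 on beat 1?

The harmony at that moment is E major triad (E, G#, B); A#3 is not a chord tone.
It is approached by step up from G#3 and left by step down to G#3.
Step away and step back to the same note — a neighbor tone (upper neighbor).

Upper neighbor tone.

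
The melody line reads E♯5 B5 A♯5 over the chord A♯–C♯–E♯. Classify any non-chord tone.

The harmony at that moment is A♯ minor triad (A♯, C♯, E♯); B5 is not a chord tone.
It is approached by leap up from E♯5 and left by step down to A♯5.
Leap in, step out — an appoggiatura.

B5 is an appoggiatura.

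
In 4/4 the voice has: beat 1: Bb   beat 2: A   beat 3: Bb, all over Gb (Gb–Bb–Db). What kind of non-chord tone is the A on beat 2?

Lower neighbor tone.

The harmony at that moment is Gb major triad (Gb, Bb, Db); A is not a chord tone.
It is approached by step down from Bb and left by step up to Bb.
Step away and step back to the same note — a neighbor tone (lower neighbor).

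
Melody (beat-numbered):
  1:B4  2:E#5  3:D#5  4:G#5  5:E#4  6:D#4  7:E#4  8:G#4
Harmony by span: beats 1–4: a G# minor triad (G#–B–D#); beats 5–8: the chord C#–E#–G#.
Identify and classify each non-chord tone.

E#5 (beat 2) — appoggiatura; D#4 (beat 6) — neighbor tone.

The harmony at that moment is G# minor triad (G#, B, D#); E#5 is not a chord tone.
It is approached by leap up from B4 and left by step down to D#5.
Leap in, step out — an appoggiatura.
The harmony at that moment is C# major triad (C#, E#, G#); D#4 is not a chord tone.
It is approached by step down from E#4 and left by step up to E#4.
Step away and step back to the same note — a neighbor tone (lower neighbor).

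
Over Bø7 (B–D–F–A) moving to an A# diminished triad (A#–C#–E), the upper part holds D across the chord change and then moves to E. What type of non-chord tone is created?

The harmony at that moment is A# diminished triad (A#, C#, E); D is not a chord tone.
It is held over (the same pitch as the preceding D) and left by step up to E.
Held over from the previous chord and resolving up by step — a retardation.

D is a retardation.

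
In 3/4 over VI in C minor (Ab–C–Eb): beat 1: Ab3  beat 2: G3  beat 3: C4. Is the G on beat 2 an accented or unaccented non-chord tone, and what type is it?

The harmony at that moment is Ab major triad (Ab, C, Eb); G3 is not a chord tone.
It is approached by step down from Ab3 and left by leap up to C4.
Step in, leap out — an escape tone.
It falls on a weak beat, so it is unaccented.

Unaccented escape tone.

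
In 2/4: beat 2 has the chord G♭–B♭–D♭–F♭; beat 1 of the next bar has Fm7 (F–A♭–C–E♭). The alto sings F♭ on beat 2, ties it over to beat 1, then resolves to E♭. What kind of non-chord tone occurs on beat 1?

Suspension.

The harmony at that moment is F minor seventh chord (F, A♭, C, E♭); F♭ is not a chord tone.
It is held over (the same pitch as the preceding F♭) and left by step down to E♭.
Held over from the previous chord and resolving down by step — a suspension.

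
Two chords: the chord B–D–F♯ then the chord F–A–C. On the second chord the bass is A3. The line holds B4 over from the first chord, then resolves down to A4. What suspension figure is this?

9–8 suspension.

At the second chord the bass is A3. The suspended B4 lies a ninth above the bass; after resolving down by step to A4, the interval above the bass becomes an octave.
Suspension figures are named by those two intervals: 9–8.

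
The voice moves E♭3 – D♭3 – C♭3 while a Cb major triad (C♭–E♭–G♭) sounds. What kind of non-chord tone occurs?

The harmony at that moment is C♭ major triad (C♭, E♭, G♭); D♭3 is not a chord tone.
It is approached by step down from E♭3 and left by step down to C♭3.
Step in, step out in the same direction — a passing tone.

D♭3 is a passing tone.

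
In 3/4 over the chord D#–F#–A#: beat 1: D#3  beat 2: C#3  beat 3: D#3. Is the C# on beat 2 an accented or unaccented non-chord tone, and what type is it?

Unaccented neighbor tone.

The harmony at that moment is D# minor triad (D#, F#, A#); C#3 is not a chord tone.
It is approached by step down from D#3 and left by step up to D#3.
Step away and step back to the same note — a neighbor tone (lower neighbor).
It falls on a weak beat, so it is unaccented.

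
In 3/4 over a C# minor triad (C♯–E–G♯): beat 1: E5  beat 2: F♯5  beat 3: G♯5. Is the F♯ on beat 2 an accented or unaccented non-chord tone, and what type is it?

The harmony at that moment is C♯ minor triad (C♯, E, G♯); F♯5 is not a chord tone.
It is approached by step up from E5 and left by step up to G♯5.
Step in, step out in the same direction — a passing tone.
It falls on a weak beat, so it is unaccented.

Unaccented passing tone.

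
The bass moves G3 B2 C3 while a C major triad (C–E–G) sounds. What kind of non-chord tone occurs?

The harmony at that moment is C major triad (C, E, G); B2 is not a chord tone.
It is approached by leap down from G3 and left by step up to C3.
Leap in, step out — an appoggiatura.

B2 is an appoggiatura.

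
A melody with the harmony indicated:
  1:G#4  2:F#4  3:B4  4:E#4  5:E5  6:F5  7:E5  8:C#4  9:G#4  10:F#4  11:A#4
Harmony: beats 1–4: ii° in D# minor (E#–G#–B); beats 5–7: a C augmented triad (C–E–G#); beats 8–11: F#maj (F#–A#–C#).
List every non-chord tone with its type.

The harmony at that moment is E# diminished triad (E#, G#, B); F#4 is not a chord tone.
It is approached by step down from G#4 and left by leap up to B4.
Step in, leap out — an escape tone.
The harmony at that moment is C augmented triad (C, E, G#); F5 is not a chord tone.
It is approached by step up from E5 and left by step down to E5.
Step away and step back to the same note — a neighbor tone (upper neighbor).
The harmony at that moment is F# major triad (F#, A#, C#); G#4 is not a chord tone.
It is approached by leap up from C#4 and left by step down to F#4.
Leap in, step out — an appoggiatura.

F#4 (beat 2) — escape tone; F5 (beat 6) — neighbor tone; G#4 (beat 9) — appoggiatura.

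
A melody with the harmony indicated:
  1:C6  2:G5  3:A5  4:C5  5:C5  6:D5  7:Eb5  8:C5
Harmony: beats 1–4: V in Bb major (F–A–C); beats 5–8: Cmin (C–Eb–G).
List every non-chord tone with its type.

The harmony at that moment is F major triad (F, A, C); G5 is not a chord tone.
It is approached by leap down from C6 and left by step up to A5.
Leap in, step out — an appoggiatura.
The harmony at that moment is C minor triad (C, Eb, G); D5 is not a chord tone.
It is approached by step up from C5 and left by step up to Eb5.
Step in, step out in the same direction — a passing tone.

G5 (beat 2) — appoggiatura; D5 (beat 6) — passing tone.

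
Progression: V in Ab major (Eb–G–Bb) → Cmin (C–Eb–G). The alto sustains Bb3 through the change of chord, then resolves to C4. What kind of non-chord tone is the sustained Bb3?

The harmony at that moment is C minor triad (C, Eb, G); Bb3 is not a chord tone.
It is held over (the same pitch as the preceding Bb3) and left by step up to C4.
Held over from the previous chord and resolving up by step — a retardation.

Bb3 is a retardation.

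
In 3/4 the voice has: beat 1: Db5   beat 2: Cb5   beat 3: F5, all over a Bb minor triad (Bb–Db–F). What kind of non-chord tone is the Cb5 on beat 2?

The harmony at that moment is Bb minor triad (Bb, Db, F); Cb5 is not a chord tone.
It is approached by step down from Db5 and left by leap up to F5.
Step in, leap out, on a weak beat — an escape tone.

Escape tone.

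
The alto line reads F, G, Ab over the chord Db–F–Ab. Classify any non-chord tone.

The harmony at that moment is Db major triad (Db, F, Ab); G is not a chord tone.
It is approached by step up from F and left by step up to Ab.
Step in, step out in the same direction — a passing tone.

G is a passing tone.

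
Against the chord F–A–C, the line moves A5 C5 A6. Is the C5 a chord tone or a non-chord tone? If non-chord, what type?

Chord tone (the fifth of F major triad).

F major triad contains F, A, C; C is the fifth, so it is a chord tone.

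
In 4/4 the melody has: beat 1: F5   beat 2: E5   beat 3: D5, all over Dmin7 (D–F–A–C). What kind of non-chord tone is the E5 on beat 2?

Passing tone.

The harmony at that moment is D minor seventh chord (D, F, A, C); E5 is not a chord tone.
It is approached by step down from F5 and left by step down to D5.
Step in, step out in the same direction — a passing tone.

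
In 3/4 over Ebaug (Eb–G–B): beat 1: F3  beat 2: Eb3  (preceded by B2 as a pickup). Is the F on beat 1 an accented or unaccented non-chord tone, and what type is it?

The harmony at that moment is Eb augmented triad (Eb, G, B); F3 is not a chord tone.
It is approached by leap up from B2 and left by step down to Eb3.
Leap in, step out — an appoggiatura.
It falls on the downbeat, so it is accented.

Accented appoggiatura.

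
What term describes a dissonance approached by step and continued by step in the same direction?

Passing tone.

Approach: by step. Departure: by step, continuing in the same direction.
Stepwise on both sides with no change of direction means the note fills in the space between two different chord tones — a passing tone. (Had it turned back to its starting note it would be a neighbor tone instead.)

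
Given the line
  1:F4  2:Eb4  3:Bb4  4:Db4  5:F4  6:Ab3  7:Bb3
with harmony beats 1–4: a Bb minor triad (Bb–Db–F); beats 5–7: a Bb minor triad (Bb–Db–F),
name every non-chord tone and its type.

The harmony at that moment is Bb minor triad (Bb, Db, F); Eb4 is not a chord tone.
It is approached by step down from F4 and left by leap up to Bb4.
Step in, leap out — an escape tone.
The harmony at that moment is Bb minor triad (Bb, Db, F); Ab3 is not a chord tone.
It is approached by leap down from F4 and left by step up to Bb3.
Leap in, step out — an appoggiatura.

Eb4 (beat 2) — escape tone; Ab3 (beat 6) — appoggiatura.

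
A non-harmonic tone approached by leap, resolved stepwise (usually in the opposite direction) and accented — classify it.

Approach: by leap. Departure: by step. Metric position: strong.
Leap in, step out, in a metrically strong position — an appoggiatura. (It is the mirror image of the escape tone, which steps in and leaps out from a weak position.)

Appoggiatura.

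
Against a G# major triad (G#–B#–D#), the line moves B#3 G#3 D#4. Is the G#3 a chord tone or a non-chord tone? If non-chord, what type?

G# major triad contains G#, B#, D#; G# is the root, so it is a chord tone.

Chord tone (the root of G# major triad).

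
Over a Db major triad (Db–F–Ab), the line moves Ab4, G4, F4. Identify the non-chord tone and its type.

G4 is a passing tone.

The harmony at that moment is Db major triad (Db, F, Ab); G4 is not a chord tone.
It is approached by step down from Ab4 and left by step down to F4.
Step in, step out in the same direction — a passing tone.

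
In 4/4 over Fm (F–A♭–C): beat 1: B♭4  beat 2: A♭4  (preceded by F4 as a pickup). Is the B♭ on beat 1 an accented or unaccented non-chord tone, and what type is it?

Accented appoggiatura.

The harmony at that moment is F minor triad (F, A♭, C); B♭4 is not a chord tone.
It is approached by leap up from F4 and left by step down to A♭4.
Leap in, step out — an appoggiatura.
It falls on the downbeat, so it is accented.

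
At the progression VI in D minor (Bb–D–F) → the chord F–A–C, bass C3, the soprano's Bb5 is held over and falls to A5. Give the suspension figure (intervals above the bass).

7–6 suspension.

At the second chord the bass is C3. The suspended Bb5 lies a seventh above the bass; after resolving down by step to A5, the interval above the bass becomes a sixth.
Suspension figures are named by those two intervals: 7–6.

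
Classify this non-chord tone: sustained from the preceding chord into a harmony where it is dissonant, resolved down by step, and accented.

Suspension.

Approach: by preparation — the pitch is first a chord tone, then held (tied or repeated) while the harmony changes under it. Departure: down by step. Metric position: strong.
A prepared dissonance that resolves downward by step — a suspension. (The same figure resolving upward would be a retardation.)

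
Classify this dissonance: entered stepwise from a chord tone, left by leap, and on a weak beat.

Escape tone.

Approach: by step. Departure: by leap. Metric position: weak.
Step in, leap out, from a weak position — an escape tone (échappée). (It is the mirror image of the appoggiatura, which leaps in and steps out on a strong beat.)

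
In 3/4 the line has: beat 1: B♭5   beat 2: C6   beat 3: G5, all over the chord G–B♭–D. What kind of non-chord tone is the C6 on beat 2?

Escape tone.

The harmony at that moment is G minor triad (G, B♭, D); C6 is not a chord tone.
It is approached by step up from B♭5 and left by leap down to G5.
Step in, leap out, on a weak beat — an escape tone.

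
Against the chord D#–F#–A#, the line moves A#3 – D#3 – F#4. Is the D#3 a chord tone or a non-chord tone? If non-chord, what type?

D# minor triad contains D#, F#, A#; D# is the root, so it is a chord tone.

Chord tone (the root of D# minor triad).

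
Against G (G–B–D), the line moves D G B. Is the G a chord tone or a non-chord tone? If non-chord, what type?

Chord tone (the root of G major triad).

G major triad contains G, B, D; G is the root, so it is a chord tone.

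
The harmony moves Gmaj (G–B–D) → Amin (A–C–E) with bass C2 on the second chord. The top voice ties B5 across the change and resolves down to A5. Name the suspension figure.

7–6 suspension.

At the second chord the bass is C2. The suspended B5 lies a seventh above the bass; after resolving down by step to A5, the interval above the bass becomes a sixth.
Suspension figures are named by those two intervals: 7–6.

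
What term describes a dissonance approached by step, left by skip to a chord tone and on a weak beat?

Approach: by step. Departure: by leap. Metric position: weak.
Step in, leap out, from a weak position — an escape tone (échappée). (It is the mirror image of the appoggiatura, which leaps in and steps out on a strong beat.)

Escape tone.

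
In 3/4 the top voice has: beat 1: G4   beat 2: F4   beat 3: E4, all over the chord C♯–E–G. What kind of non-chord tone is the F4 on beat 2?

Passing tone.

The harmony at that moment is C♯ diminished triad (C♯, E, G); F4 is not a chord tone.
It is approached by step down from G4 and left by step down to E4.
Step in, step out in the same direction — a passing tone.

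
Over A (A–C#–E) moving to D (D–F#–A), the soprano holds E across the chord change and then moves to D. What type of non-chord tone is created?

The harmony at that moment is D major triad (D, F#, A); E is not a chord tone.
It is held over (the same pitch as the preceding E) and left by step down to D.
Held over from the previous chord and resolving down by step — a suspension.

E is a suspension.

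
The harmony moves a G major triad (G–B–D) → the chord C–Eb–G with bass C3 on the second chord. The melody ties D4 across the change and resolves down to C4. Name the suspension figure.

9–8 suspension.

At the second chord the bass is C3. The suspended D4 lies a ninth above the bass; after resolving down by step to C4, the interval above the bass becomes an octave.
Suspension figures are named by those two intervals: 9–8.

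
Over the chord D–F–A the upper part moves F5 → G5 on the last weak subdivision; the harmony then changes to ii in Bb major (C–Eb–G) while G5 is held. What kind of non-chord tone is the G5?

G5 is an anticipation.

The harmony at that moment is D minor triad (D, F, A); G5 is not a chord tone.
It is approached by step up from F5 and then sustained as the same pitch into the next harmony.
Arriving early and becoming a chord tone when the harmony changes — an anticipation.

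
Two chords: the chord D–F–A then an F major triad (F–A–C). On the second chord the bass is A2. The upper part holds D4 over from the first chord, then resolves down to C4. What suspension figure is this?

4–3 suspension.

At the second chord the bass is A2. The suspended D4 lies a fourth above the bass; after resolving down by step to C4, the interval above the bass becomes a third.
Suspension figures are named by those two intervals: 4–3.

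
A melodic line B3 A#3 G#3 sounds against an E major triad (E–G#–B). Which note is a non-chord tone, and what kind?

A#3 is a passing tone.

The harmony at that moment is E major triad (E, G#, B); A#3 is not a chord tone.
It is approached by step down from B3 and left by step down to G#3.
Step in, step out in the same direction — a passing tone.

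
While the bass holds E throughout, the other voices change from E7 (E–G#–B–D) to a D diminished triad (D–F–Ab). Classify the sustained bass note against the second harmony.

Pedal tone (pedal point).

The harmony at that moment is D diminished triad (D, F, Ab); E is not a chord tone.
It is held over (the same pitch as the preceding E) and then sustained as the same pitch into the next harmony.
Sustained through a change of harmony — a pedal tone.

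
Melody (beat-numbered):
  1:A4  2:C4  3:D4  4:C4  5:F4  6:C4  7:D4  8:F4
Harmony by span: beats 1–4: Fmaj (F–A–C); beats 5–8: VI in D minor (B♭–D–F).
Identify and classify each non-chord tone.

D4 (beat 3) — neighbor tone; C4 (beat 6) — appoggiatura.

The harmony at that moment is F major triad (F, A, C); D4 is not a chord tone.
It is approached by step up from C4 and left by step down to C4.
Step away and step back to the same note — a neighbor tone (upper neighbor).
The harmony at that moment is B♭ major triad (B♭, D, F); C4 is not a chord tone.
It is approached by leap down from F4 and left by step up to D4.
Leap in, step out — an appoggiatura.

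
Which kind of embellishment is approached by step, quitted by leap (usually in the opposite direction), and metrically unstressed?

Escape tone.

Approach: by step. Departure: by leap. Metric position: weak.
Step in, leap out, from a weak position — an escape tone (échappée). (It is the mirror image of the appoggiatura, which leaps in and steps out on a strong beat.)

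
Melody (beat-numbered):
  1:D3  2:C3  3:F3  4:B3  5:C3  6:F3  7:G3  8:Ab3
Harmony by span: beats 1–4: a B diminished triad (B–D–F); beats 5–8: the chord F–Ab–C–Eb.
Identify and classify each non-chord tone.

C3 (beat 2) — escape tone; G3 (beat 7) — passing tone.

The harmony at that moment is B diminished triad (B, D, F); C3 is not a chord tone.
It is approached by step down from D3 and left by leap up to F3.
Step in, leap out — an escape tone.
The harmony at that moment is F minor seventh chord (F, Ab, C, Eb); G3 is not a chord tone.
It is approached by step up from F3 and left by step up to Ab3.
Step in, step out in the same direction — a passing tone.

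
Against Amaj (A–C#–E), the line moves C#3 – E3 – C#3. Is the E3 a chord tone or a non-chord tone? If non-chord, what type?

A major triad contains A, C#, E; E is the fifth, so it is a chord tone.

Chord tone (the fifth of A major triad).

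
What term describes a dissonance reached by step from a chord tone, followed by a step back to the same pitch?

Approach: by step. Departure: by step in the opposite direction, back to the starting pitch.
Stepwise on both sides but reversing to return to the same chord tone — a neighbor tone. (Had it continued onward in the same direction it would be a passing tone instead.)

Neighbor tone.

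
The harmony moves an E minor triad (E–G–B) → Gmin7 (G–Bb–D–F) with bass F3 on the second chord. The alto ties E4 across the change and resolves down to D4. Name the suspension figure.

At the second chord the bass is F3. The suspended E4 lies a seventh above the bass; after resolving down by step to D4, the interval above the bass becomes a sixth.
Suspension figures are named by those two intervals: 7–6.

7–6 suspension.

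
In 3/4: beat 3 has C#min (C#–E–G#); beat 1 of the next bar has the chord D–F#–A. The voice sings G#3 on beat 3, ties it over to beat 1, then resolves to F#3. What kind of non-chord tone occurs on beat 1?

Suspension.

The harmony at that moment is D major triad (D, F#, A); G#3 is not a chord tone.
It is held over (the same pitch as the preceding G#3) and left by step down to F#3.
Held over from the previous chord and resolving down by step — a suspension.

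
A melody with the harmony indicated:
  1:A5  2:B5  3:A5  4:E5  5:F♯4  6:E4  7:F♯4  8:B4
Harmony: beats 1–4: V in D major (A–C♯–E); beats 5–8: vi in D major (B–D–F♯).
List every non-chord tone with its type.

B5 (beat 2) — neighbor tone; E4 (beat 6) — neighbor tone.

The harmony at that moment is A major triad (A, C♯, E); B5 is not a chord tone.
It is approached by step up from A5 and left by step down to A5.
Step away and step back to the same note — a neighbor tone (upper neighbor).
The harmony at that moment is B minor triad (B, D, F♯); E4 is not a chord tone.
It is approached by step down from F♯4 and left by step up to F♯4.
Step away and step back to the same note — a neighbor tone (lower neighbor).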